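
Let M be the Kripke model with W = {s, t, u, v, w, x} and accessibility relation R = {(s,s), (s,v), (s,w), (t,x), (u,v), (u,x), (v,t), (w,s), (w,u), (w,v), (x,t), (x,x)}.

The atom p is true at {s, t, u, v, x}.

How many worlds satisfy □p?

s: successors {s, v, w}; p there: s:T, v:T, w:F. ✗
t: successors {x}; p there: x:T. ✓
u: successors {v, x}; p there: v:T, x:T. ✓
v: successors {t}; p there: t:T. ✓
w: successors {s, u, v}; p there: s:T, u:T, v:T. ✓
x: successors {t, x}; p there: t:T, x:T. ✓
Satisfying worlds: {t, u, v, w, x}.

5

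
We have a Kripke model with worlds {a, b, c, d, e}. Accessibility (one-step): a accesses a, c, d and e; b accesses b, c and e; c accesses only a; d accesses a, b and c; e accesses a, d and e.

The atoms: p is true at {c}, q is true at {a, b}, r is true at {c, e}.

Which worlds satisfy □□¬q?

a: successors {a, c, d, e}; □¬q there: a:F, c:F, d:F, e:F. ✗
b: successors {b, c, e}; □¬q there: b:F, c:F, e:F. ✗
c: successors {a}; □¬q there: a:F. ✗
d: successors {a, b, c}; □¬q there: a:F, b:F, c:F. ✗
e: successors {a, d, e}; □¬q there: a:F, d:F, e:F. ✗

∅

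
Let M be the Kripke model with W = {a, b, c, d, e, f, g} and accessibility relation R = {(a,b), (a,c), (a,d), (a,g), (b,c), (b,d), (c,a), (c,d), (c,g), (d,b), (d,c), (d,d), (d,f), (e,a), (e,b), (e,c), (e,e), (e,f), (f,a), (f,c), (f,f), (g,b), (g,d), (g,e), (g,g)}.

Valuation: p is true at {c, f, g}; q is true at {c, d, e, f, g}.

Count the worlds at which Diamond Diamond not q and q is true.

a: Diamond Diamond not q is T, q is F. ✗
b: Diamond Diamond not q is T, q is F. ✗
c: Diamond Diamond not q is T, q is T. ✓
d: Diamond Diamond not q is T, q is T. ✓
e: Diamond Diamond not q is T, q is T. ✓
f: Diamond Diamond not q is T, q is T. ✓
g: Diamond Diamond not q is T, q is T. ✓
Satisfying worlds: {c, d, e, f, g}.

5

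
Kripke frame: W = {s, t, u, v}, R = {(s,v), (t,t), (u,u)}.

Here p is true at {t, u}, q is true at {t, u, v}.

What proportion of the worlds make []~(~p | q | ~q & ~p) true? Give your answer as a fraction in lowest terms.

1/4

s: successors {v}; ~(~p | q | ~q & ~p) there: v:F. ✗
t: successors {t}; ~(~p | q | ~q & ~p) there: t:F. ✗
u: successors {u}; ~(~p | q | ~q & ~p) there: u:F. ✗
v: no successors, so []~(~p | q | ~q & ~p) holds vacuously. ✓
That's 1 of 4 worlds, so 1/4.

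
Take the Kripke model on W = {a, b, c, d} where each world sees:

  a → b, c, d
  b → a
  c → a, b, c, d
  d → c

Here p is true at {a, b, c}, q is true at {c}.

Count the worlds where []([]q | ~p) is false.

4

a: successors {b, c, d}; []q | ~p there: b:F, c:F, d:T. ✗
b: successors {a}; []q | ~p there: a:F. ✗
c: successors {a, b, c, d}; []q | ~p there: a:F, b:F, c:F, d:T. ✗
d: successors {c}; []q | ~p there: c:F. ✗
Satisfying worlds: ∅.
So []([]q | ~p) fails at the other 4 worlds.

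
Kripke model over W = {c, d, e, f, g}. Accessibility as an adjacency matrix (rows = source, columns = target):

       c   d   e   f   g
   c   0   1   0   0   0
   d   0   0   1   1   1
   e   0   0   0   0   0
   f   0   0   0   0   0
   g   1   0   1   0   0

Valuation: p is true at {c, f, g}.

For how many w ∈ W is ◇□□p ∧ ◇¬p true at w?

c: ◇□□p is F, ◇¬p is T. ✗
d: ◇□□p is T, ◇¬p is T. ✓
e: ◇□□p is F, ◇¬p is F. ✗
f: ◇□□p is F, ◇¬p is F. ✗
g: ◇□□p is T, ◇¬p is T. ✓
Satisfying worlds: {d, g}.

2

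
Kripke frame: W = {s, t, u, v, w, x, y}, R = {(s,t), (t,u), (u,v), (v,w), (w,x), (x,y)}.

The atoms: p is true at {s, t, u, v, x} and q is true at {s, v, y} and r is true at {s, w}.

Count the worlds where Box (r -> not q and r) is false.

s: successors {t}; r -> not q and r there: t:T. ✓
t: successors {u}; r -> not q and r there: u:T. ✓
u: successors {v}; r -> not q and r there: v:T. ✓
v: successors {w}; r -> not q and r there: w:T. ✓
w: successors {x}; r -> not q and r there: x:T. ✓
x: successors {y}; r -> not q and r there: y:T. ✓
y: no successors, so Box (r -> not q and r) holds vacuously. ✓
Satisfying worlds: {s, t, u, v, w, x, y}.
So Box (r -> not q and r) fails at the other 0 worlds.

0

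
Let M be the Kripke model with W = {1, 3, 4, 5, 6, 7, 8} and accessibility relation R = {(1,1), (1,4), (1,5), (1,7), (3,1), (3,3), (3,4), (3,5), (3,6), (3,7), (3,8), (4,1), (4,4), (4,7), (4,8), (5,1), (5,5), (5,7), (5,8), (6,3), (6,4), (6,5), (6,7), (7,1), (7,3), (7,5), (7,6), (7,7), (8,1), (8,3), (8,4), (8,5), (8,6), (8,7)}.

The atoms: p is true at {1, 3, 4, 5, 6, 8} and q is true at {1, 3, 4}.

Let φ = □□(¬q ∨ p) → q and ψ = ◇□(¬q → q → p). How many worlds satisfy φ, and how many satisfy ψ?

For □□(¬q ∨ p) → q:
1: □□(¬q ∨ p) is T, q is T. ✓
3: □□(¬q ∨ p) is T, q is T. ✓
4: □□(¬q ∨ p) is T, q is T. ✓
5: □□(¬q ∨ p) is T, q is F. ✗
6: □□(¬q ∨ p) is T, q is F. ✗
7: □□(¬q ∨ p) is T, q is F. ✗
8: □□(¬q ∨ p) is T, q is F. ✗
— 3 worlds.
For ◇□(¬q → q → p):
1: successors {1, 4, 5, 7}; □(¬q → q → p) there: 1:T, 4:T, 5:T, 7:T. ✓
3: successors {1, 3, 4, 5, 6, 7, 8}; □(¬q → q → p) there: 1:T, 3:T, 4:T, 5:T, 6:T, 7:T, 8:T. ✓
4: successors {1, 4, 7, 8}; □(¬q → q → p) there: 1:T, 4:T, 7:T, 8:T. ✓
5: successors {1, 5, 7, 8}; □(¬q → q → p) there: 1:T, 5:T, 7:T, 8:T. ✓
6: successors {3, 4, 5, 7}; □(¬q → q → p) there: 3:T, 4:T, 5:T, 7:T. ✓
7: successors {1, 3, 5, 6, 7}; □(¬q → q → p) there: 1:T, 3:T, 5:T, 6:T, 7:T. ✓
8: successors {1, 3, 4, 5, 6, 7}; □(¬q → q → p) there: 1:T, 3:T, 4:T, 5:T, 6:T, 7:T. ✓
— 7 worlds.

3 and 7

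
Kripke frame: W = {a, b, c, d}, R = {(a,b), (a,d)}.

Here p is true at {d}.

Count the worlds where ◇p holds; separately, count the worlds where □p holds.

1 and 3

For ◇p:
a: successors {b, d}; p there: b:F, d:T. ✓
b: no successors, so ◇p fails. ✗
c: no successors, so ◇p fails. ✗
d: no successors, so ◇p fails. ✗
— 1 world.
For □p:
a: successors {b, d}; p there: b:F, d:T. ✗
b: no successors, so □p holds vacuously. ✓
c: no successors, so □p holds vacuously. ✓
d: no successors, so □p holds vacuously. ✓
— 3 worlds.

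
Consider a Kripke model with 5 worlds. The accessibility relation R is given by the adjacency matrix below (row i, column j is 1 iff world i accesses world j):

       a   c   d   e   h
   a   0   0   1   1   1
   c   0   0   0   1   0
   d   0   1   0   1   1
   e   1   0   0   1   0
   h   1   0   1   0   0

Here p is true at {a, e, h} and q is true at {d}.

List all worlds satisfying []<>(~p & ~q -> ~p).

a: successors {d, e, h}; <>(~p & ~q -> ~p) there: d:T, e:T, h:T. ✓
c: successors {e}; <>(~p & ~q -> ~p) there: e:T. ✓
d: successors {c, e, h}; <>(~p & ~q -> ~p) there: c:T, e:T, h:T. ✓
e: successors {a, e}; <>(~p & ~q -> ~p) there: a:T, e:T. ✓
h: successors {a, d}; <>(~p & ~q -> ~p) there: a:T, d:T. ✓

{a, c, d, e, h}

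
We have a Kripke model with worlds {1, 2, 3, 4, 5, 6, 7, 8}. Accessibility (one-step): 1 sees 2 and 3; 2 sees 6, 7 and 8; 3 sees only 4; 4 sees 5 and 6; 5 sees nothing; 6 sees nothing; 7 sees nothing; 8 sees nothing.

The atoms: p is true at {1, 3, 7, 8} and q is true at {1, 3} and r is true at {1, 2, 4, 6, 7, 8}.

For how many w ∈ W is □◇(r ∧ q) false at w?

1: successors {2, 3}; ◇(r ∧ q) there: 2:F, 3:F. ✗
2: successors {6, 7, 8}; ◇(r ∧ q) there: 6:F, 7:F, 8:F. ✗
3: successors {4}; ◇(r ∧ q) there: 4:F. ✗
4: successors {5, 6}; ◇(r ∧ q) there: 5:F, 6:F. ✗
5: no successors, so □◇(r ∧ q) holds vacuously. ✓
6: no successors, so □◇(r ∧ q) holds vacuously. ✓
7: no successors, so □◇(r ∧ q) holds vacuously. ✓
8: no successors, so □◇(r ∧ q) holds vacuously. ✓
Satisfying worlds: {5, 6, 7, 8}.
So □◇(r ∧ q) fails at the other 4 worlds.

4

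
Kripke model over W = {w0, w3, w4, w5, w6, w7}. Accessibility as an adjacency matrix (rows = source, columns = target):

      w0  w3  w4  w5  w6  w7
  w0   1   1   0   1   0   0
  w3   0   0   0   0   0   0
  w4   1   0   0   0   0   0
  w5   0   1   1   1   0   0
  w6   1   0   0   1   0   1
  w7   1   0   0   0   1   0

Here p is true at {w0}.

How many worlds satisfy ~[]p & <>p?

w0: ~[]p is T, <>p is T. ✓
w3: ~[]p is F, <>p is F. ✗
w4: ~[]p is F, <>p is T. ✗
w5: ~[]p is T, <>p is F. ✗
w6: ~[]p is T, <>p is T. ✓
w7: ~[]p is T, <>p is T. ✓
Satisfying worlds: {w0, w6, w7}.

3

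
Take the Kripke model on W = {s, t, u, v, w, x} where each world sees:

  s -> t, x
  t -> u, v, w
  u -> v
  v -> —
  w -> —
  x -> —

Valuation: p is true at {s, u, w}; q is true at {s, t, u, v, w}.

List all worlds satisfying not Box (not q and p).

{s, t, u}

s: Box (not q and p) is F. ✓
t: Box (not q and p) is F. ✓
u: Box (not q and p) is F. ✓
v: Box (not q and p) is T. ✗
w: Box (not q and p) is T. ✗
x: Box (not q and p) is T. ✗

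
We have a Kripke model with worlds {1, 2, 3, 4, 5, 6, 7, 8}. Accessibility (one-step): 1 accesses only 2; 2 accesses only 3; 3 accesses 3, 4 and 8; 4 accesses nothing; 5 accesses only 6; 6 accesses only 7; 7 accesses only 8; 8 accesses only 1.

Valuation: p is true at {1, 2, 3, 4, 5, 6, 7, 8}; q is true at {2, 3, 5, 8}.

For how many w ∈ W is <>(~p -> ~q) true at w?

7

1: successors {2}; ~p -> ~q there: 2:T. ✓
2: successors {3}; ~p -> ~q there: 3:T. ✓
3: successors {3, 4, 8}; ~p -> ~q there: 3:T, 4:T, 8:T. ✓
4: no successors, so <>(~p -> ~q) fails. ✗
5: successors {6}; ~p -> ~q there: 6:T. ✓
6: successors {7}; ~p -> ~q there: 7:T. ✓
7: successors {8}; ~p -> ~q there: 8:T. ✓
8: successors {1}; ~p -> ~q there: 1:T. ✓
Satisfying worlds: {1, 2, 3, 5, 6, 7, 8}.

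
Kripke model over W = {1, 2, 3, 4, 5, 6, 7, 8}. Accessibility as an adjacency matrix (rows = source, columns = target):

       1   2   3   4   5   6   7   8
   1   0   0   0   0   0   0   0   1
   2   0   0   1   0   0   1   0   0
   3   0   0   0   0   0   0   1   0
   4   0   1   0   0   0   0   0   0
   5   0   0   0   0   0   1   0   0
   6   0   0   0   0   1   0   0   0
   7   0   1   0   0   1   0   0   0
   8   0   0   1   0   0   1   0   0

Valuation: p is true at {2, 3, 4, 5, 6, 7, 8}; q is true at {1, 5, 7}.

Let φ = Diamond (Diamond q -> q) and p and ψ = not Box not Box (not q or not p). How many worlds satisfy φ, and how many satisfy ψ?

4 and 4

For Diamond (Diamond q -> q) and p:
1: Diamond (Diamond q -> q) is T, p is F. ✗
2: Diamond (Diamond q -> q) is F, p is T. ✗
3: Diamond (Diamond q -> q) is T, p is T. ✓
4: Diamond (Diamond q -> q) is T, p is T. ✓
5: Diamond (Diamond q -> q) is F, p is T. ✗
6: Diamond (Diamond q -> q) is T, p is T. ✓
7: Diamond (Diamond q -> q) is T, p is T. ✓
8: Diamond (Diamond q -> q) is F, p is T. ✗
— 4 worlds.
For not Box not Box (not q or not p):
1: Box not Box (not q or not p) is F. ✓
2: Box not Box (not q or not p) is T. ✗
3: Box not Box (not q or not p) is T. ✗
4: Box not Box (not q or not p) is F. ✓
5: Box not Box (not q or not p) is T. ✗
6: Box not Box (not q or not p) is F. ✓
7: Box not Box (not q or not p) is F. ✓
8: Box not Box (not q or not p) is T. ✗
— 4 worlds.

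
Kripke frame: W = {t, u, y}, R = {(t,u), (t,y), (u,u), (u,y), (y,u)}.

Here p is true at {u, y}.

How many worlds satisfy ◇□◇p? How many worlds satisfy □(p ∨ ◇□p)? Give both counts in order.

For ◇□◇p:
t: successors {u, y}; □◇p there: u:T, y:T. ✓
u: successors {u, y}; □◇p there: u:T, y:T. ✓
y: successors {u}; □◇p there: u:T. ✓
— 3 worlds.
For □(p ∨ ◇□p):
t: successors {u, y}; p ∨ ◇□p there: u:T, y:T. ✓
u: successors {u, y}; p ∨ ◇□p there: u:T, y:T. ✓
y: successors {u}; p ∨ ◇□p there: u:T. ✓
— 3 worlds.

3 and 3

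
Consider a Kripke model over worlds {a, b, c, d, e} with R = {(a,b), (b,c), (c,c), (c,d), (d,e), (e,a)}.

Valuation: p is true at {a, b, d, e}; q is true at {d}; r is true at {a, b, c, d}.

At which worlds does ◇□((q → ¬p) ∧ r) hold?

a: successors {b}; □((q → ¬p) ∧ r) there: b:T. ✓
b: successors {c}; □((q → ¬p) ∧ r) there: c:F. ✗
c: successors {c, d}; □((q → ¬p) ∧ r) there: c:F, d:F. ✗
d: successors {e}; □((q → ¬p) ∧ r) there: e:T. ✓
e: successors {a}; □((q → ¬p) ∧ r) there: a:T. ✓

{a, d, e}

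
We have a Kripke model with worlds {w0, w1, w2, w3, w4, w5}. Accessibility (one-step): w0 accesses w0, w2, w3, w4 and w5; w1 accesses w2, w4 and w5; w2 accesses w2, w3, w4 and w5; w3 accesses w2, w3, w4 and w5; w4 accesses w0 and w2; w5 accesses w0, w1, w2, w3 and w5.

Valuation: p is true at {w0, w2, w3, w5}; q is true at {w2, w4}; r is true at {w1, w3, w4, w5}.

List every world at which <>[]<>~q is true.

{w0, w1, w2, w3, w4, w5}

w0: successors {w0, w2, w3, w4, w5}; []<>~q there: w0:T, w2:T, w3:T, w4:T, w5:T. ✓
w1: successors {w2, w4, w5}; []<>~q there: w2:T, w4:T, w5:T. ✓
w2: successors {w2, w3, w4, w5}; []<>~q there: w2:T, w3:T, w4:T, w5:T. ✓
w3: successors {w2, w3, w4, w5}; []<>~q there: w2:T, w3:T, w4:T, w5:T. ✓
w4: successors {w0, w2}; []<>~q there: w0:T, w2:T. ✓
w5: successors {w0, w1, w2, w3, w5}; []<>~q there: w0:T, w1:T, w2:T, w3:T, w5:T. ✓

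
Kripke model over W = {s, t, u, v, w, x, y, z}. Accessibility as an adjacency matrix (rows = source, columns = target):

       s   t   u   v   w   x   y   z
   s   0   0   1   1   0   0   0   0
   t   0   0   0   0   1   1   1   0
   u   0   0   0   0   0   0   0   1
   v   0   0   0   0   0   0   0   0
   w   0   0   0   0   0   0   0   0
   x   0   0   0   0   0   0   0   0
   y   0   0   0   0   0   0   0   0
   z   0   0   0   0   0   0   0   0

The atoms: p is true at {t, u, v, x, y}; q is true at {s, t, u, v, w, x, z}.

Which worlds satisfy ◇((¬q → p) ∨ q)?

{s, t, u}

s: successors {u, v}; (¬q → p) ∨ q there: u:T, v:T. ✓
t: successors {w, x, y}; (¬q → p) ∨ q there: w:T, x:T, y:T. ✓
u: successors {z}; (¬q → p) ∨ q there: z:T. ✓
v: no successors, so ◇((¬q → p) ∨ q) fails. ✗
w: no successors, so ◇((¬q → p) ∨ q) fails. ✗
x: no successors, so ◇((¬q → p) ∨ q) fails. ✗
y: no successors, so ◇((¬q → p) ∨ q) fails. ✗
z: no successors, so ◇((¬q → p) ∨ q) fails. ✗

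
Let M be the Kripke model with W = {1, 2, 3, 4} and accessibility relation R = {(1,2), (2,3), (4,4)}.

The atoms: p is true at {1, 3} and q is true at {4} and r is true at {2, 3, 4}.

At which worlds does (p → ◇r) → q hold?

1: p → ◇r is T, q is F. ✗
2: p → ◇r is T, q is F. ✗
3: p → ◇r is F, q is F. ✓
4: p → ◇r is T, q is T. ✓

{3, 4}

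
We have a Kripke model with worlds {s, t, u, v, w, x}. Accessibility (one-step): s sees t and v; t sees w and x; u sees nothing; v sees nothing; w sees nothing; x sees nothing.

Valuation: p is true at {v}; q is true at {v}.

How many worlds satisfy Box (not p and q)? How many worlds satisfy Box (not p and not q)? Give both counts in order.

For Box (not p and q):
s: successors {t, v}; not p and q there: t:F, v:F. ✗
t: successors {w, x}; not p and q there: w:F, x:F. ✗
u: no successors, so Box (not p and q) holds vacuously. ✓
v: no successors, so Box (not p and q) holds vacuously. ✓
w: no successors, so Box (not p and q) holds vacuously. ✓
x: no successors, so Box (not p and q) holds vacuously. ✓
— 4 worlds.
For Box (not p and not q):
s: successors {t, v}; not p and not q there: t:T, v:F. ✗
t: successors {w, x}; not p and not q there: w:T, x:T. ✓
u: no successors, so Box (not p and not q) holds vacuously. ✓
v: no successors, so Box (not p and not q) holds vacuously. ✓
w: no successors, so Box (not p and not q) holds vacuously. ✓
x: no successors, so Box (not p and not q) holds vacuously. ✓
— 5 worlds.

4 and 5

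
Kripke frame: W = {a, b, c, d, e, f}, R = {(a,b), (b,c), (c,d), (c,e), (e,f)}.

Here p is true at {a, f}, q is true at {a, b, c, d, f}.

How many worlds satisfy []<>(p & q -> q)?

a: successors {b}; <>(p & q -> q) there: b:T. ✓
b: successors {c}; <>(p & q -> q) there: c:T. ✓
c: successors {d, e}; <>(p & q -> q) there: d:F, e:T. ✗
d: no successors, so []<>(p & q -> q) holds vacuously. ✓
e: successors {f}; <>(p & q -> q) there: f:F. ✗
f: no successors, so []<>(p & q -> q) holds vacuously. ✓
Satisfying worlds: {a, b, d, f}.

4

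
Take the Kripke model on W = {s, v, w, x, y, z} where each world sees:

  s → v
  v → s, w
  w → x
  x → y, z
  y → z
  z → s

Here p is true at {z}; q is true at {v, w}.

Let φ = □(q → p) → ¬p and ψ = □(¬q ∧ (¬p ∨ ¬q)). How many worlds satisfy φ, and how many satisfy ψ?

For □(q → p) → ¬p:
s: □(q → p) is F, ¬p is T. ✓
v: □(q → p) is F, ¬p is T. ✓
w: □(q → p) is T, ¬p is T. ✓
x: □(q → p) is T, ¬p is T. ✓
y: □(q → p) is T, ¬p is T. ✓
z: □(q → p) is T, ¬p is F. ✗
— 5 worlds.
For □(¬q ∧ (¬p ∨ ¬q)):
s: successors {v}; ¬q ∧ (¬p ∨ ¬q) there: v:F. ✗
v: successors {s, w}; ¬q ∧ (¬p ∨ ¬q) there: s:T, w:F. ✗
w: successors {x}; ¬q ∧ (¬p ∨ ¬q) there: x:T. ✓
x: successors {y, z}; ¬q ∧ (¬p ∨ ¬q) there: y:T, z:T. ✓
y: successors {z}; ¬q ∧ (¬p ∨ ¬q) there: z:T. ✓
z: successors {s}; ¬q ∧ (¬p ∨ ¬q) there: s:T. ✓
— 4 worlds.

5 and 4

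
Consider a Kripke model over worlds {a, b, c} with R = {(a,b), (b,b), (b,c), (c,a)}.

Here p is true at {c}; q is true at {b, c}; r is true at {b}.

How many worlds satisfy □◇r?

a: successors {b}; ◇r there: b:T. ✓
b: successors {b, c}; ◇r there: b:T, c:F. ✗
c: successors {a}; ◇r there: a:T. ✓
Satisfying worlds: {a, c}.

2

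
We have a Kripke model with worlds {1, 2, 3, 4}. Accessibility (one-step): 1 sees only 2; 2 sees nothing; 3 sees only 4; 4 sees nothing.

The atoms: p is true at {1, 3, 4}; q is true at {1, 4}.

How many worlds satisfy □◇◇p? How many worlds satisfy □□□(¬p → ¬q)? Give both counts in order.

For □◇◇p:
1: successors {2}; ◇◇p there: 2:F. ✗
2: no successors, so □◇◇p holds vacuously. ✓
3: successors {4}; ◇◇p there: 4:F. ✗
4: no successors, so □◇◇p holds vacuously. ✓
— 2 worlds.
For □□□(¬p → ¬q):
1: successors {2}; □□(¬p → ¬q) there: 2:T. ✓
2: no successors, so □□□(¬p → ¬q) holds vacuously. ✓
3: successors {4}; □□(¬p → ¬q) there: 4:T. ✓
4: no successors, so □□□(¬p → ¬q) holds vacuously. ✓
— 4 worlds.

2 and 4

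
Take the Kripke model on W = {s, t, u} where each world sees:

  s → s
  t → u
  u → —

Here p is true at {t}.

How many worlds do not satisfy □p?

2

s: successors {s}; p there: s:F. ✗
t: successors {u}; p there: u:F. ✗
u: no successors, so □p holds vacuously. ✓
Satisfying worlds: {u}.
So □p fails at the other 2 worlds.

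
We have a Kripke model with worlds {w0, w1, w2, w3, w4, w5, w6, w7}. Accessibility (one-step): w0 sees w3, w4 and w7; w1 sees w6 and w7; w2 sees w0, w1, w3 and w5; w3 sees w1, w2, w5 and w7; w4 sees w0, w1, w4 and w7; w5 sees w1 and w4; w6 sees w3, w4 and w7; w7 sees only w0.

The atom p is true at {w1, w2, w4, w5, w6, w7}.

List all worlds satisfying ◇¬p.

{w0, w2, w4, w6, w7}

w0: successors {w3, w4, w7}; ¬p there: w3:T, w4:F, w7:F. ✓
w1: successors {w6, w7}; ¬p there: w6:F, w7:F. ✗
w2: successors {w0, w1, w3, w5}; ¬p there: w0:T, w1:F, w3:T, w5:F. ✓
w3: successors {w1, w2, w5, w7}; ¬p there: w1:F, w2:F, w5:F, w7:F. ✗
w4: successors {w0, w1, w4, w7}; ¬p there: w0:T, w1:F, w4:F, w7:F. ✓
w5: successors {w1, w4}; ¬p there: w1:F, w4:F. ✗
w6: successors {w3, w4, w7}; ¬p there: w3:T, w4:F, w7:F. ✓
w7: successors {w0}; ¬p there: w0:T. ✓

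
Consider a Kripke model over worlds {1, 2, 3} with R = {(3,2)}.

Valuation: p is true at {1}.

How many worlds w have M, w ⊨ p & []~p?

1

1: p is T, []~p is T. ✓
2: p is F, []~p is T. ✗
3: p is F, []~p is T. ✗
Satisfying worlds: {1}.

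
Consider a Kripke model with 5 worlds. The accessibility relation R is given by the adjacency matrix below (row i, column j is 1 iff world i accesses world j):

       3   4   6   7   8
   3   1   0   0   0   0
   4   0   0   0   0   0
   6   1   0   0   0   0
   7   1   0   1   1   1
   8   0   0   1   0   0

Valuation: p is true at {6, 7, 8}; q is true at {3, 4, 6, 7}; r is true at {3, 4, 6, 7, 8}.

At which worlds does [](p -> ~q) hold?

{3, 4, 6}

3: successors {3}; p -> ~q there: 3:T. ✓
4: no successors, so [](p -> ~q) holds vacuously. ✓
6: successors {3}; p -> ~q there: 3:T. ✓
7: successors {3, 6, 7, 8}; p -> ~q there: 3:T, 6:F, 7:F, 8:T. ✗
8: successors {6}; p -> ~q there: 6:F. ✗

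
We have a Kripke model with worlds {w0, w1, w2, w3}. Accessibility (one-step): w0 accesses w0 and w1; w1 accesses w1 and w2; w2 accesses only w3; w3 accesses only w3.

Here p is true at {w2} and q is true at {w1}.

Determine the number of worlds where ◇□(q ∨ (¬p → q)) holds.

w0: successors {w0, w1}; □(q ∨ (¬p → q)) there: w0:F, w1:T. ✓
w1: successors {w1, w2}; □(q ∨ (¬p → q)) there: w1:T, w2:F. ✓
w2: successors {w3}; □(q ∨ (¬p → q)) there: w3:F. ✗
w3: successors {w3}; □(q ∨ (¬p → q)) there: w3:F. ✗
Satisfying worlds: {w0, w1}.

2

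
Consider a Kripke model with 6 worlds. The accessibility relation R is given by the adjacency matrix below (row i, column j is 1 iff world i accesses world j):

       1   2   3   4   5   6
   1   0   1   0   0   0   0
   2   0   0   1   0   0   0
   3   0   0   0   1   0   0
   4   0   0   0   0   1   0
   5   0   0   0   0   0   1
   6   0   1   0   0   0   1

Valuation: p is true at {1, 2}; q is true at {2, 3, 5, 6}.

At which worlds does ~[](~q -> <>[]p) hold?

{3}

1: [](~q -> <>[]p) is T. ✗
2: [](~q -> <>[]p) is T. ✗
3: [](~q -> <>[]p) is F. ✓
4: [](~q -> <>[]p) is T. ✗
5: [](~q -> <>[]p) is T. ✗
6: [](~q -> <>[]p) is T. ✗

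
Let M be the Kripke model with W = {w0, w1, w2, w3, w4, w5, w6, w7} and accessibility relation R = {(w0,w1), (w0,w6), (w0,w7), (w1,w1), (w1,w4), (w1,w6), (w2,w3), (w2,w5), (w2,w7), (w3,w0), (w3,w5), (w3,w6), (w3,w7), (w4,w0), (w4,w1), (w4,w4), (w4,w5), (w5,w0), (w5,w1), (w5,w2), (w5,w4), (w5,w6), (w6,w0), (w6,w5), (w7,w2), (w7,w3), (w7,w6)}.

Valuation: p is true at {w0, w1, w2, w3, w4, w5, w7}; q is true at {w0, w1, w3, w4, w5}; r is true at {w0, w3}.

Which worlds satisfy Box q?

{w4, w6}

w0: successors {w1, w6, w7}; q there: w1:T, w6:F, w7:F. ✗
w1: successors {w1, w4, w6}; q there: w1:T, w4:T, w6:F. ✗
w2: successors {w3, w5, w7}; q there: w3:T, w5:T, w7:F. ✗
w3: successors {w0, w5, w6, w7}; q there: w0:T, w5:T, w6:F, w7:F. ✗
w4: successors {w0, w1, w4, w5}; q there: w0:T, w1:T, w4:T, w5:T. ✓
w5: successors {w0, w1, w2, w4, w6}; q there: w0:T, w1:T, w2:F, w4:T, w6:F. ✗
w6: successors {w0, w5}; q there: w0:T, w5:T. ✓
w7: successors {w2, w3, w6}; q there: w2:F, w3:T, w6:F. ✗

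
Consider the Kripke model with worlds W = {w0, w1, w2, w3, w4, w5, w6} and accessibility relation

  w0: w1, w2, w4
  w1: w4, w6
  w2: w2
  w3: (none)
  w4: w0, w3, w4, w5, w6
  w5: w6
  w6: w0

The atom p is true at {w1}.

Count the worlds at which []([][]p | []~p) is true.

w0: successors {w1, w2, w4}; [][]p | []~p there: w1:T, w2:T, w4:T. ✓
w1: successors {w4, w6}; [][]p | []~p there: w4:T, w6:T. ✓
w2: successors {w2}; [][]p | []~p there: w2:T. ✓
w3: no successors, so []([][]p | []~p) holds vacuously. ✓
w4: successors {w0, w3, w4, w5, w6}; [][]p | []~p there: w0:F, w3:T, w4:T, w5:T, w6:T. ✗
w5: successors {w6}; [][]p | []~p there: w6:T. ✓
w6: successors {w0}; [][]p | []~p there: w0:F. ✗
Satisfying worlds: {w0, w1, w2, w3, w5}.

5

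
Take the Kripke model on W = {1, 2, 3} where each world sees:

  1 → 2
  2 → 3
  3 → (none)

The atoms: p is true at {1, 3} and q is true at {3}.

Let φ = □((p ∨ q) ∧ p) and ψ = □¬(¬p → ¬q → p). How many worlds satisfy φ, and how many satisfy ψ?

For □((p ∨ q) ∧ p):
1: successors {2}; (p ∨ q) ∧ p there: 2:F. ✗
2: successors {3}; (p ∨ q) ∧ p there: 3:T. ✓
3: no successors, so □((p ∨ q) ∧ p) holds vacuously. ✓
— 2 worlds.
For □¬(¬p → ¬q → p):
1: successors {2}; ¬(¬p → ¬q → p) there: 2:T. ✓
2: successors {3}; ¬(¬p → ¬q → p) there: 3:F. ✗
3: no successors, so □¬(¬p → ¬q → p) holds vacuously. ✓
— 2 worlds.

2 and 2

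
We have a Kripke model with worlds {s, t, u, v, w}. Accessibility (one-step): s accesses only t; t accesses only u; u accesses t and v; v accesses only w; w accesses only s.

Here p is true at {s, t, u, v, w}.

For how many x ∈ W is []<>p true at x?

s: successors {t}; <>p there: t:T. ✓
t: successors {u}; <>p there: u:T. ✓
u: successors {t, v}; <>p there: t:T, v:T. ✓
v: successors {w}; <>p there: w:T. ✓
w: successors {s}; <>p there: s:T. ✓
Satisfying worlds: {s, t, u, v, w}.

5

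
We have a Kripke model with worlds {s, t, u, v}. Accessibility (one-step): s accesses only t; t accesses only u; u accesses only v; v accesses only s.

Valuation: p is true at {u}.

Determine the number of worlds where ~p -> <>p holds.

2

s: ~p is T, <>p is F. ✗
t: ~p is T, <>p is T. ✓
u: ~p is F, <>p is F. ✓
v: ~p is T, <>p is F. ✗
Satisfying worlds: {t, u}.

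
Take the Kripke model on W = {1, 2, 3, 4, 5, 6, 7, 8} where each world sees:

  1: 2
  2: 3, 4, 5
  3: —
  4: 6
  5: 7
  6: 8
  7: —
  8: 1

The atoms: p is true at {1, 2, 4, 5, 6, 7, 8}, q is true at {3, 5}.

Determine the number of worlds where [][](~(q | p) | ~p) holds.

3

1: successors {2}; [](~(q | p) | ~p) there: 2:F. ✗
2: successors {3, 4, 5}; [](~(q | p) | ~p) there: 3:T, 4:F, 5:F. ✗
3: no successors, so [][](~(q | p) | ~p) holds vacuously. ✓
4: successors {6}; [](~(q | p) | ~p) there: 6:F. ✗
5: successors {7}; [](~(q | p) | ~p) there: 7:T. ✓
6: successors {8}; [](~(q | p) | ~p) there: 8:F. ✗
7: no successors, so [][](~(q | p) | ~p) holds vacuously. ✓
8: successors {1}; [](~(q | p) | ~p) there: 1:F. ✗
Satisfying worlds: {3, 5, 7}.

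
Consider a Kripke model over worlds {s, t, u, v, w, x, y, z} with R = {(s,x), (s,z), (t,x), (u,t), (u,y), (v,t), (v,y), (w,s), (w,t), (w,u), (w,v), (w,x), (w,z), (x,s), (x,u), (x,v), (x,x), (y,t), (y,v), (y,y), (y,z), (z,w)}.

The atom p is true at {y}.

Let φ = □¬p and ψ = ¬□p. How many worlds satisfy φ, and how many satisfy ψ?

5 and 8

For □¬p:
s: successors {x, z}; ¬p there: x:T, z:T. ✓
t: successors {x}; ¬p there: x:T. ✓
u: successors {t, y}; ¬p there: t:T, y:F. ✗
v: successors {t, y}; ¬p there: t:T, y:F. ✗
w: successors {s, t, u, v, x, z}; ¬p there: s:T, t:T, u:T, v:T, x:T, z:T. ✓
x: successors {s, u, v, x}; ¬p there: s:T, u:T, v:T, x:T. ✓
y: successors {t, v, y, z}; ¬p there: t:T, v:T, y:F, z:T. ✗
z: successors {w}; ¬p there: w:T. ✓
— 5 worlds.
For ¬□p:
s: □p is F. ✓
t: □p is F. ✓
u: □p is F. ✓
v: □p is F. ✓
w: □p is F. ✓
x: □p is F. ✓
y: □p is F. ✓
z: □p is F. ✓
— 8 worlds.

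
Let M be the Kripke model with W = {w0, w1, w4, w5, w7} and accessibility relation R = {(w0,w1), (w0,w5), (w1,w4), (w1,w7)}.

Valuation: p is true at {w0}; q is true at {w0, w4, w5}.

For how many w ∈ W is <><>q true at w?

w0: successors {w1, w5}; <>q there: w1:T, w5:F. ✓
w1: successors {w4, w7}; <>q there: w4:F, w7:F. ✗
w4: no successors, so <><>q fails. ✗
w5: no successors, so <><>q fails. ✗
w7: no successors, so <><>q fails. ✗
Satisfying worlds: {w0}.

1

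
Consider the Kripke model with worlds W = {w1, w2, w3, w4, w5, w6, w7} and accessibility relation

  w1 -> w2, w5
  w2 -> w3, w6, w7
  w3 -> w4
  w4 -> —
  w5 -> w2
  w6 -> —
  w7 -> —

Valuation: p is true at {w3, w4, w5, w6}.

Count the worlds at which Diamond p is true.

w1: successors {w2, w5}; p there: w2:F, w5:T. ✓
w2: successors {w3, w6, w7}; p there: w3:T, w6:T, w7:F. ✓
w3: successors {w4}; p there: w4:T. ✓
w4: no successors, so Diamond p fails. ✗
w5: successors {w2}; p there: w2:F. ✗
w6: no successors, so Diamond p fails. ✗
w7: no successors, so Diamond p fails. ✗
Satisfying worlds: {w1, w2, w3}.

3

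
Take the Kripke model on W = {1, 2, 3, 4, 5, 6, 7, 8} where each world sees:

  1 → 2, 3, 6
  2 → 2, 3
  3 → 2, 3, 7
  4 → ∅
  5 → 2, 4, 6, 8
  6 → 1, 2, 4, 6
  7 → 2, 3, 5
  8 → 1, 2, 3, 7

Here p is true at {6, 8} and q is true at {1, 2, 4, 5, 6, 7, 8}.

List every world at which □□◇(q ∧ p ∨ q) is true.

{2, 3, 4, 8}

1: successors {2, 3, 6}; □◇(q ∧ p ∨ q) there: 2:T, 3:T, 6:F. ✗
2: successors {2, 3}; □◇(q ∧ p ∨ q) there: 2:T, 3:T. ✓
3: successors {2, 3, 7}; □◇(q ∧ p ∨ q) there: 2:T, 3:T, 7:T. ✓
4: no successors, so □□◇(q ∧ p ∨ q) holds vacuously. ✓
5: successors {2, 4, 6, 8}; □◇(q ∧ p ∨ q) there: 2:T, 4:T, 6:F, 8:T. ✗
6: successors {1, 2, 4, 6}; □◇(q ∧ p ∨ q) there: 1:T, 2:T, 4:T, 6:F. ✗
7: successors {2, 3, 5}; □◇(q ∧ p ∨ q) there: 2:T, 3:T, 5:F. ✗
8: successors {1, 2, 3, 7}; □◇(q ∧ p ∨ q) there: 1:T, 2:T, 3:T, 7:T. ✓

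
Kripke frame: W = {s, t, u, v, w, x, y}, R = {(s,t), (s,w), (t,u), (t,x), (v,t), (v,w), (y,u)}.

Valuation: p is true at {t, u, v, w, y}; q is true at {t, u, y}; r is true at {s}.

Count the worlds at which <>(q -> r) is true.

s: successors {t, w}; q -> r there: t:F, w:T. ✓
t: successors {u, x}; q -> r there: u:F, x:T. ✓
u: no successors, so <>(q -> r) fails. ✗
v: successors {t, w}; q -> r there: t:F, w:T. ✓
w: no successors, so <>(q -> r) fails. ✗
x: no successors, so <>(q -> r) fails. ✗
y: successors {u}; q -> r there: u:F. ✗
Satisfying worlds: {s, t, v}.

3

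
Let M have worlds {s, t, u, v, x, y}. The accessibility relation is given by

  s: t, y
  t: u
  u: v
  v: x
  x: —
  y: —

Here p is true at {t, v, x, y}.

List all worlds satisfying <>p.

s: successors {t, y}; p there: t:T, y:T. ✓
t: successors {u}; p there: u:F. ✗
u: successors {v}; p there: v:T. ✓
v: successors {x}; p there: x:T. ✓
x: no successors, so <>p fails. ✗
y: no successors, so <>p fails. ✗

{s, u, v}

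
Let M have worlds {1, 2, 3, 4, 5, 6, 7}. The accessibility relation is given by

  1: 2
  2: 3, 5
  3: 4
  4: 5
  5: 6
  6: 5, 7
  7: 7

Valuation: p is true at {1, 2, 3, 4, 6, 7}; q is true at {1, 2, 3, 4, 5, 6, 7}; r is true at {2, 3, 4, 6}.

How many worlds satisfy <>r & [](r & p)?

1: <>r is T, [](r & p) is T. ✓
2: <>r is T, [](r & p) is F. ✗
3: <>r is T, [](r & p) is T. ✓
4: <>r is F, [](r & p) is F. ✗
5: <>r is T, [](r & p) is T. ✓
6: <>r is F, [](r & p) is F. ✗
7: <>r is F, [](r & p) is F. ✗
Satisfying worlds: {1, 3, 5}.

3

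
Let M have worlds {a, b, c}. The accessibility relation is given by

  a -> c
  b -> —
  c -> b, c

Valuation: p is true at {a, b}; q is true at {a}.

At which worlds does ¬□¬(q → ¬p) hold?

a: □¬(q → ¬p) is F. ✓
b: □¬(q → ¬p) is T. ✗
c: □¬(q → ¬p) is F. ✓

{a, c}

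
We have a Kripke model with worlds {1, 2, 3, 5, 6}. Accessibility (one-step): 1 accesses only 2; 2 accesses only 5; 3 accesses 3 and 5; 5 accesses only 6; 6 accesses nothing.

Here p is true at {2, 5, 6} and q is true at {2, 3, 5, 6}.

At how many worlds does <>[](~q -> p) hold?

1: successors {2}; [](~q -> p) there: 2:T. ✓
2: successors {5}; [](~q -> p) there: 5:T. ✓
3: successors {3, 5}; [](~q -> p) there: 3:T, 5:T. ✓
5: successors {6}; [](~q -> p) there: 6:T. ✓
6: no successors, so <>[](~q -> p) fails. ✗
Satisfying worlds: {1, 2, 3, 5}.

4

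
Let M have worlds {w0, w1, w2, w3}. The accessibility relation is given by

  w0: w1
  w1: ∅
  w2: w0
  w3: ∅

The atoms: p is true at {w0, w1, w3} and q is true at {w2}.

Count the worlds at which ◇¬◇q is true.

2

w0: successors {w1}; ¬◇q there: w1:T. ✓
w1: no successors, so ◇¬◇q fails. ✗
w2: successors {w0}; ¬◇q there: w0:T. ✓
w3: no successors, so ◇¬◇q fails. ✗
Satisfying worlds: {w0, w2}.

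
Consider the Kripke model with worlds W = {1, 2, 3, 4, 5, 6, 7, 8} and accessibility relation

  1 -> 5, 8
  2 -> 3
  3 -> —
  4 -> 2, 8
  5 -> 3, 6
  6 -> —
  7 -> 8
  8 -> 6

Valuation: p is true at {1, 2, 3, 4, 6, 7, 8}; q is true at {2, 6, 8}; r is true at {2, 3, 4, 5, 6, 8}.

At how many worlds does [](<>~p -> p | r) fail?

0

1: successors {5, 8}; <>~p -> p | r there: 5:T, 8:T. ✓
2: successors {3}; <>~p -> p | r there: 3:T. ✓
3: no successors, so [](<>~p -> p | r) holds vacuously. ✓
4: successors {2, 8}; <>~p -> p | r there: 2:T, 8:T. ✓
5: successors {3, 6}; <>~p -> p | r there: 3:T, 6:T. ✓
6: no successors, so [](<>~p -> p | r) holds vacuously. ✓
7: successors {8}; <>~p -> p | r there: 8:T. ✓
8: successors {6}; <>~p -> p | r there: 6:T. ✓
Satisfying worlds: {1, 2, 3, 4, 5, 6, 7, 8}.
So [](<>~p -> p | r) fails at the other 0 worlds.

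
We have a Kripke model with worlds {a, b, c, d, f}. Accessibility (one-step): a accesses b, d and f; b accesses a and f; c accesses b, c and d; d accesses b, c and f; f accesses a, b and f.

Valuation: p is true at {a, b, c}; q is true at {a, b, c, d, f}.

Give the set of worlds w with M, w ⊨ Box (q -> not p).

a: successors {b, d, f}; q -> not p there: b:F, d:T, f:T. ✗
b: successors {a, f}; q -> not p there: a:F, f:T. ✗
c: successors {b, c, d}; q -> not p there: b:F, c:F, d:T. ✗
d: successors {b, c, f}; q -> not p there: b:F, c:F, f:T. ✗
f: successors {a, b, f}; q -> not p there: a:F, b:F, f:T. ✗

∅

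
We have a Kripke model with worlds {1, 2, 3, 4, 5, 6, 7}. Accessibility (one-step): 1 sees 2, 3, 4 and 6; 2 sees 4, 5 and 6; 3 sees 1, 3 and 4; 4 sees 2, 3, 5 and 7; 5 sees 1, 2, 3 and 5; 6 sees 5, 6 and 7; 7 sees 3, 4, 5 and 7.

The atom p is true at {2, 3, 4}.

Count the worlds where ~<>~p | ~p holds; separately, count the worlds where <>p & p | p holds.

4 and 3

For ~<>~p | ~p:
1: ~<>~p is F, ~p is T. ✓
2: ~<>~p is F, ~p is F. ✗
3: ~<>~p is F, ~p is F. ✗
4: ~<>~p is F, ~p is F. ✗
5: ~<>~p is F, ~p is T. ✓
6: ~<>~p is F, ~p is T. ✓
7: ~<>~p is F, ~p is T. ✓
— 4 worlds.
For <>p & p | p:
1: <>p & p is F, p is F. ✗
2: <>p & p is T, p is T. ✓
3: <>p & p is T, p is T. ✓
4: <>p & p is T, p is T. ✓
5: <>p & p is F, p is F. ✗
6: <>p & p is F, p is F. ✗
7: <>p & p is F, p is F. ✗
— 3 worlds.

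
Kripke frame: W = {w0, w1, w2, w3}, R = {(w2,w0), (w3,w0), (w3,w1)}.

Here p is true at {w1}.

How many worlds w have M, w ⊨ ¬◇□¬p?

2

w0: ◇□¬p is F. ✓
w1: ◇□¬p is F. ✓
w2: ◇□¬p is T. ✗
w3: ◇□¬p is T. ✗
Satisfying worlds: {w0, w1}.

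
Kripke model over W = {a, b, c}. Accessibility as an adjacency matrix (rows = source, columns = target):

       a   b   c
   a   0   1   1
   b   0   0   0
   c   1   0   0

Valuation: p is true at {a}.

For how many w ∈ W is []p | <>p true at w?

2

a: []p is F, <>p is F. ✗
b: []p is T, <>p is F. ✓
c: []p is T, <>p is T. ✓
Satisfying worlds: {b, c}.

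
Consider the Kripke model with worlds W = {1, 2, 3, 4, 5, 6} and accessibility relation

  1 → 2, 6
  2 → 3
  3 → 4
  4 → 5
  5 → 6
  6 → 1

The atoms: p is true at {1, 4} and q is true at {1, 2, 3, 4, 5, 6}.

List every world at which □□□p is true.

{4}

1: successors {2, 6}; □□p there: 2:T, 6:F. ✗
2: successors {3}; □□p there: 3:F. ✗
3: successors {4}; □□p there: 4:F. ✗
4: successors {5}; □□p there: 5:T. ✓
5: successors {6}; □□p there: 6:F. ✗
6: successors {1}; □□p there: 1:F. ✗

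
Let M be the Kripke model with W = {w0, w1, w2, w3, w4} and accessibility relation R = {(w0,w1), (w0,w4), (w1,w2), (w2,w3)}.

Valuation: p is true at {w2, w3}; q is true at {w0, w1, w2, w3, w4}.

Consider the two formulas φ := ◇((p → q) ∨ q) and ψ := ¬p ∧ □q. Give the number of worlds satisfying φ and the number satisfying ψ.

3 and 3

For ◇((p → q) ∨ q):
w0: successors {w1, w4}; (p → q) ∨ q there: w1:T, w4:T. ✓
w1: successors {w2}; (p → q) ∨ q there: w2:T. ✓
w2: successors {w3}; (p → q) ∨ q there: w3:T. ✓
w3: no successors, so ◇((p → q) ∨ q) fails. ✗
w4: no successors, so ◇((p → q) ∨ q) fails. ✗
— 3 worlds.
For ¬p ∧ □q:
w0: ¬p is T, □q is T. ✓
w1: ¬p is T, □q is T. ✓
w2: ¬p is F, □q is T. ✗
w3: ¬p is F, □q is T. ✗
w4: ¬p is T, □q is T. ✓
— 3 worlds.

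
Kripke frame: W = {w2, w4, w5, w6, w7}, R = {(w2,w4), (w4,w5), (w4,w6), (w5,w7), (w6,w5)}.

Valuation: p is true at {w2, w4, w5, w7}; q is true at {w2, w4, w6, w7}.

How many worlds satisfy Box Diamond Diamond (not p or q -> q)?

w2: successors {w4}; Diamond Diamond (not p or q -> q) there: w4:T. ✓
w4: successors {w5, w6}; Diamond Diamond (not p or q -> q) there: w5:F, w6:T. ✗
w5: successors {w7}; Diamond Diamond (not p or q -> q) there: w7:F. ✗
w6: successors {w5}; Diamond Diamond (not p or q -> q) there: w5:F. ✗
w7: no successors, so Box Diamond Diamond (not p or q -> q) holds vacuously. ✓
Satisfying worlds: {w2, w7}.

2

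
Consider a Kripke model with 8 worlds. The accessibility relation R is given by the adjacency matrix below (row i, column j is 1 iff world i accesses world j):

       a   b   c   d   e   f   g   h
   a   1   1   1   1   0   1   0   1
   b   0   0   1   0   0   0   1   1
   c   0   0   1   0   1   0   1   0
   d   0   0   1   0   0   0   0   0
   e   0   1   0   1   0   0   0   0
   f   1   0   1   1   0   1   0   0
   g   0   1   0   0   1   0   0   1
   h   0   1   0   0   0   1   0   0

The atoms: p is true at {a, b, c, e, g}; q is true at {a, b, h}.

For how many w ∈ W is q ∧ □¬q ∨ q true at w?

a: q ∧ □¬q is F, q is T. ✓
b: q ∧ □¬q is F, q is T. ✓
c: q ∧ □¬q is F, q is F. ✗
d: q ∧ □¬q is F, q is F. ✗
e: q ∧ □¬q is F, q is F. ✗
f: q ∧ □¬q is F, q is F. ✗
g: q ∧ □¬q is F, q is F. ✗
h: q ∧ □¬q is F, q is T. ✓
Satisfying worlds: {a, b, h}.

3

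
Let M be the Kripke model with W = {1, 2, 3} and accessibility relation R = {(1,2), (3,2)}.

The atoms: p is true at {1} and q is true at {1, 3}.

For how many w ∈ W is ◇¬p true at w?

1: successors {2}; ¬p there: 2:T. ✓
2: no successors, so ◇¬p fails. ✗
3: successors {2}; ¬p there: 2:T. ✓
Satisfying worlds: {1, 3}.

2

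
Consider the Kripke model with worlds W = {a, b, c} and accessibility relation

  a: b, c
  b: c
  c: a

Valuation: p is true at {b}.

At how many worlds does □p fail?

3

a: successors {b, c}; p there: b:T, c:F. ✗
b: successors {c}; p there: c:F. ✗
c: successors {a}; p there: a:F. ✗
Satisfying worlds: ∅.
So □p fails at the other 3 worlds.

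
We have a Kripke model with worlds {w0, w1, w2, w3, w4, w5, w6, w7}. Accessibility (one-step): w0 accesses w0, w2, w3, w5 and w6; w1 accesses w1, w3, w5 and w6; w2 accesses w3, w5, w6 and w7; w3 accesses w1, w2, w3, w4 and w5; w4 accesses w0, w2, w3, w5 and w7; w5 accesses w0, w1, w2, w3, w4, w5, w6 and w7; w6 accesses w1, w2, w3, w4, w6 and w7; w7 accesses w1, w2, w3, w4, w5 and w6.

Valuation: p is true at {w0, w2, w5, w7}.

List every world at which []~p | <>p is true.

w0: []~p is F, <>p is T. ✓
w1: []~p is F, <>p is T. ✓
w2: []~p is F, <>p is T. ✓
w3: []~p is F, <>p is T. ✓
w4: []~p is F, <>p is T. ✓
w5: []~p is F, <>p is T. ✓
w6: []~p is F, <>p is T. ✓
w7: []~p is F, <>p is T. ✓

{w0, w1, w2, w3, w4, w5, w6, w7}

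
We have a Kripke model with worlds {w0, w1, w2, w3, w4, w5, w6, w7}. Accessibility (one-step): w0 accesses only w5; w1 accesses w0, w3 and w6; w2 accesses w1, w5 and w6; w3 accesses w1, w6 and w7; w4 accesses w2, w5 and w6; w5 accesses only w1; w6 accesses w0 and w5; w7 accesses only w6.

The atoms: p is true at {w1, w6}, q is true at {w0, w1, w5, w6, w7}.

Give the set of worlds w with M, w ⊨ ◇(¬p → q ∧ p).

w0: successors {w5}; ¬p → q ∧ p there: w5:F. ✗
w1: successors {w0, w3, w6}; ¬p → q ∧ p there: w0:F, w3:F, w6:T. ✓
w2: successors {w1, w5, w6}; ¬p → q ∧ p there: w1:T, w5:F, w6:T. ✓
w3: successors {w1, w6, w7}; ¬p → q ∧ p there: w1:T, w6:T, w7:F. ✓
w4: successors {w2, w5, w6}; ¬p → q ∧ p there: w2:F, w5:F, w6:T. ✓
w5: successors {w1}; ¬p → q ∧ p there: w1:T. ✓
w6: successors {w0, w5}; ¬p → q ∧ p there: w0:F, w5:F. ✗
w7: successors {w6}; ¬p → q ∧ p there: w6:T. ✓

{w1, w2, w3, w4, w5, w7}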